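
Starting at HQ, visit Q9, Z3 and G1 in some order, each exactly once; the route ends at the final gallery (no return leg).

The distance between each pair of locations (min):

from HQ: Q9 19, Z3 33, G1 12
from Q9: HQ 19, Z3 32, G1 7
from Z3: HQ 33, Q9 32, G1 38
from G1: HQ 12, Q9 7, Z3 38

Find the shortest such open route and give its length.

Minimum one-way distance = 51 min.

There are 3! = 6 possible orderings.
HQ - Q9 - Z3 - G1: 19+32+38 = 89
HQ - Q9 - G1 - Z3: 19+7+38 = 64
HQ - Z3 - Q9 - G1: 33+32+7 = 72
HQ - Z3 - G1 - Q9: 33+38+7 = 78
HQ - G1 - Q9 - Z3: 12+7+32 = 51
HQ - G1 - Z3 - Q9: 12+38+32 = 82
The minimum is 51.
One shortest path: HQ → G1 → Q9 → Z3.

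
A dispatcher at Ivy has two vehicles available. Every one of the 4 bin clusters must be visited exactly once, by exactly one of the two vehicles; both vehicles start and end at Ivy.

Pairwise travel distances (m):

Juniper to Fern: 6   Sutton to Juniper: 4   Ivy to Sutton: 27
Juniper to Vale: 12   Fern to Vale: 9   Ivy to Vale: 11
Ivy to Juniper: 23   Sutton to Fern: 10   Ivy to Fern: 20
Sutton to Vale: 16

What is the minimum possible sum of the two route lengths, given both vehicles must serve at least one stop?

There are 2^3 − 1 = 7 ways to divide the 4 stops into two non-empty groups. For each, the best each vehicle can do is its own shortest tour through its group:
  {Sutton} + {Juniper, Fern, Vale}: 54 + 49 = 103
  {Juniper} + {Sutton, Fern, Vale}: 46 + 57 = 103
  {Sutton, Juniper} + {Fern, Vale}: 54 + 40 = 94
  {Fern} + {Sutton, Juniper, Vale}: 40 + 54 = 94
  {Sutton, Fern} + {Juniper, Vale}: 57 + 46 = 103
  {Juniper, Fern} + {Sutton, Vale}: 49 + 54 = 103
  … (7 splits in total)
  {Sutton, Juniper, Fern} + {Vale}: 57 + 22 = 79  ← best
Best: vehicle 1 Ivy → Sutton → Juniper → Fern → Ivy = 57; vehicle 2 Ivy → Vale → Ivy = 22; combined 79.

79 m — the smallest possible combined total.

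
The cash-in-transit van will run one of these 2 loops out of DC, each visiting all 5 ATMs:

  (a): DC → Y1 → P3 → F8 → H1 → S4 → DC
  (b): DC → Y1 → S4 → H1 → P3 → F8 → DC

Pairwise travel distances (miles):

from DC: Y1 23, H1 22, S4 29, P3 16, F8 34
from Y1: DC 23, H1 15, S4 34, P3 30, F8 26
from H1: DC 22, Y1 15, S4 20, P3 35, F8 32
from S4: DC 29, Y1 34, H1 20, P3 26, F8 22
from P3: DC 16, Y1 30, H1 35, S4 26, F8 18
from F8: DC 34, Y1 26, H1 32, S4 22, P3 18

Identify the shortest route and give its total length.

(a): 23 + 30 + 18 + 32 + 20 + 29 = 152
(b): 23 + 34 + 20 + 35 + 18 + 34 = 164

152 miles — (a) is the shortest.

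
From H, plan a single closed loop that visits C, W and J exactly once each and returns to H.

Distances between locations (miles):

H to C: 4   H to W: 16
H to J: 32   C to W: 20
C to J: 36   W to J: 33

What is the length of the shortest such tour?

89 miles — the shortest possible round trip.

H → C → W → J → H: 4+20+33+32 = 89
H → C → J → W → H: 4+36+33+16 = 89
H → W → C → J → H: 16+20+36+32 = 104
The minimum is 89.
One optimal route: H → C → W → J → H (or its reverse).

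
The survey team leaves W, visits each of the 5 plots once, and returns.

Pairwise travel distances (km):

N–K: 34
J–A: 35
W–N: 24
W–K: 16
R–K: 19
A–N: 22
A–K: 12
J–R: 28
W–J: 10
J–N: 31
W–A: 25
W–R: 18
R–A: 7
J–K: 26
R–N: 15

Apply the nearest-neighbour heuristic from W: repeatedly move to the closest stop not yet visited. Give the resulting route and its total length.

At W the remaining stops are J 10, K 16, R 18, N 24, A 25; go to J.
At J the remaining stops are K 26, R 28, N 31, A 35; go to K.
At K the remaining stops are A 12, R 19, N 34; go to A.
At A the remaining stops are R 7, N 22; go to R.
At R the remaining stops are N 15; go to N.
Return N→W: 24.
Total = 10 + 26 + 12 + 7 + 15 + 24 = 94.

Nearest-neighbour total = 94 km; route W → J → K → A → R → N → W.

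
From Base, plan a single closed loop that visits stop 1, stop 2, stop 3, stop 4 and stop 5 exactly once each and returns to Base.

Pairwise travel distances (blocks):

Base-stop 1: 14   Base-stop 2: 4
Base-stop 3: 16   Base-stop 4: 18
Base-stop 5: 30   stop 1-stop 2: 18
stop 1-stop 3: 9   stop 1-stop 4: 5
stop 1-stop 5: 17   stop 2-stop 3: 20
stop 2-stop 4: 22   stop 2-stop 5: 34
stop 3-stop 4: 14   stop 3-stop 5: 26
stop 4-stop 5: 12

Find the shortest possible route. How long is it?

There are 60 distinct closed tours to check (reversals are equivalent).
Base-stop 1-stop 2-stop 3-stop 4-stop 5-Base: 14+18+20+14+12+30 = 108
Base-stop 1-stop 2-stop 3-stop 5-stop 4-Base: 14+18+20+26+12+18 = 108
Base-stop 1-stop 2-stop 4-stop 3-stop 5-Base: 14+18+22+14+26+30 = 124
Base-stop 1-stop 2-stop 4-stop 5-stop 3-Base: 14+18+22+12+26+16 = 108
Base-stop 1-stop 2-stop 5-stop 3-stop 4-Base: 14+18+34+26+14+18 = 124
Base-stop 1-stop 2-stop 5-stop 4-stop 3-Base: 14+18+34+12+14+16 = 108
Base-stop 1-stop 3-stop 2-stop 4-stop 5-Base: 14+9+20+22+12+30 = 107
Base-stop 1-stop 3-stop 2-stop 5-stop 4-Base: 14+9+20+34+12+18 = 107
Base-stop 1-stop 3-stop 4-stop 2-stop 5-Base: 14+9+14+22+34+30 = 123
Base-stop 1-stop 3-stop 4-stop 5-stop 2-Base: 14+9+14+12+34+4 = 87
Base-stop 1-stop 3-stop 5-stop 2-stop 4-Base: 14+9+26+34+22+18 = 123
Base-stop 1-stop 3-stop 5-stop 4-stop 2-Base: 14+9+26+12+22+4 = 87
Base-stop 1-stop 4-stop 2-stop 3-stop 5-Base: 14+5+22+20+26+30 = 117
Base-stop 1-stop 4-stop 2-stop 5-stop 3-Base: 14+5+22+34+26+16 = 117
… (46 more)
Base-stop 2-stop 3-stop 1-stop 4-stop 5-Base: 4+20+9+5+12+30 = 80  ← best
The minimum is 80.
One optimal route: Base → stop 2 → stop 3 → stop 1 → stop 4 → stop 5 → Base (or its reverse).

Minimum total distance: 80 blocks.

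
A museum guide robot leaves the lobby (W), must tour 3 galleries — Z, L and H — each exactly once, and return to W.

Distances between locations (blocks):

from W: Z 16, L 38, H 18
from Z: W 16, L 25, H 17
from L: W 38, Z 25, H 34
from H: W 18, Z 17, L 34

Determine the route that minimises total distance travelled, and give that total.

Minimum total distance: 93 blocks.

There are 3 distinct closed tours to check (reversals are equivalent).
W → Z → L → H → W: 16+25+34+18 = 93
W → Z → H → L → W: 16+17+34+38 = 105
W → L → Z → H → W: 38+25+17+18 = 98
The minimum is 93.
One optimal route: W → Z → L → H → W (or its reverse).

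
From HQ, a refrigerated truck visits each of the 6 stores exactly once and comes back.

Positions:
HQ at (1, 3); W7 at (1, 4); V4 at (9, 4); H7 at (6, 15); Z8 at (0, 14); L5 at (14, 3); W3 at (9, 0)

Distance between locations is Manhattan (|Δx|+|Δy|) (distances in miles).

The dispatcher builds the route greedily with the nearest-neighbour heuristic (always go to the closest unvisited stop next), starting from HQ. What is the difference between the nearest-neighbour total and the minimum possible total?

2 miles longer than the optimal tour.

From HQ: W7=1, V4=9, W3=11, Z8=12, L5=13, H7=17 → choose W7 (1).
From W7: V4=8, Z8=11, W3=12, L5=14, H7=16 → choose V4 (8).
From V4: W3=4, L5=6, H7=14, Z8=19 → choose W3 (4).
From W3: L5=8, H7=18, Z8=23 → choose L5 (8).
From L5: H7=20, Z8=25 → choose H7 (20).
From H7: Z8=7 → choose Z8 (7).
NN route HQ → W7 → V4 → W3 → L5 → H7 → Z8 → HQ costs 60.
Optimal: HQ → W7 → Z8 → H7 → V4 → L5 → W3 → HQ costs 58 (by enumerating all 360 distinct tours).
Excess = 60 − 58 = 2.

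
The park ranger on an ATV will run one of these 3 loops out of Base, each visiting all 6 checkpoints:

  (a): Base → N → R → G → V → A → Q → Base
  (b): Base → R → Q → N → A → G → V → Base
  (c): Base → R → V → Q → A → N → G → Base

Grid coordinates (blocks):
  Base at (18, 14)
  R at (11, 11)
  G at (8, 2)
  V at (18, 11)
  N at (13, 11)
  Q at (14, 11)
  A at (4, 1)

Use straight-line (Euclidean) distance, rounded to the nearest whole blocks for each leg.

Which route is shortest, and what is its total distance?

(a): 6 + 2 + 9 + 13 + 17 + 14 + 5 = 66
(b): 8 + 3 + 1 + 13 + 4 + 13 + 3 = 45
(c): 8 + 7 + 4 + 14 + 13 + 10 + 16 = 72

Shortest is (b), total 45 blocks.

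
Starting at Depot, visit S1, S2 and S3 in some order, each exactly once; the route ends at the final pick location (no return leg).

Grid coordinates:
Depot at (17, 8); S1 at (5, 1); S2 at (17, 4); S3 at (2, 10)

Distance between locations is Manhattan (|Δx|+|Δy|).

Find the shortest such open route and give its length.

Shortest open route: 31.

There are 3! = 6 possible orderings.
Depot - S1 - S2 - S3: 19+15+21 = 55
Depot - S1 - S3 - S2: 19+12+21 = 52
Depot - S2 - S1 - S3: 4+15+12 = 31
Depot - S2 - S3 - S1: 4+21+12 = 37
Depot - S3 - S1 - S2: 17+12+15 = 44
Depot - S3 - S2 - S1: 17+21+15 = 53
The minimum is 31.
One shortest path: Depot → S2 → S1 → S3.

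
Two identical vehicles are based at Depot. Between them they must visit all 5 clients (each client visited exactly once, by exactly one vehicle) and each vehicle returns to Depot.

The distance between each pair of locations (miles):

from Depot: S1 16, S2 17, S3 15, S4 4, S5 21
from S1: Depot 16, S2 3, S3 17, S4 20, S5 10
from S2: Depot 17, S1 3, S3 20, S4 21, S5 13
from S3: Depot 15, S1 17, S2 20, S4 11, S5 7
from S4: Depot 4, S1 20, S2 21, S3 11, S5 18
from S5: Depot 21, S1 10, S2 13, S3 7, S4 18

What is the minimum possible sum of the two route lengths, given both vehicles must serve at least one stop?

Check every non-empty split of the stops between the two vehicles; for each half take its own optimal tour:
  {S1} + {S2, S3, S4, S5}: 32 + 52 = 84
  {S2} + {S1, S3, S4, S5}: 34 + 48 = 82
  {S1, S2} + {S3, S4, S5}: 36 + 43 = 79
  {S3} + {S1, S2, S4, S5}: 30 + 52 = 82
  {S1, S3} + {S2, S4, S5}: 48 + 52 = 100
  {S2, S3} + {S1, S4, S5}: 52 + 48 = 100
  … (15 splits in total)
  {S4} + {S1, S2, S3, S5}: 8 + 52 = 60  ← best
Best: vehicle 1 Depot → S4 → Depot = 8; vehicle 2 Depot → S2 → S1 → S5 → S3 → Depot = 52; combined 60.

Minimum combined distance: 60 miles.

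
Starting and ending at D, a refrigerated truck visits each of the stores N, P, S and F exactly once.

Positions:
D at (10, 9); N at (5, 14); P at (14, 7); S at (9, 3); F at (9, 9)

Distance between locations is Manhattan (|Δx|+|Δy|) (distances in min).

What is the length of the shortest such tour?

With 4 stops there are 4!/2 = 12 distinct round trips (a route and its reverse cost the same).
D-N-P-S-F-D: 10+16+9+6+1 = 42
D-N-P-F-S-D: 10+16+7+6+7 = 46
D-N-S-P-F-D: 10+15+9+7+1 = 42
D-N-S-F-P-D: 10+15+6+7+6 = 44
D-N-F-P-S-D: 10+9+7+9+7 = 42
D-N-F-S-P-D: 10+9+6+9+6 = 40
D-P-N-S-F-D: 6+16+15+6+1 = 44
D-P-N-F-S-D: 6+16+9+6+7 = 44
D-P-S-N-F-D: 6+9+15+9+1 = 40
D-P-F-N-S-D: 6+7+9+15+7 = 44
D-S-N-P-F-D: 7+15+16+7+1 = 46
D-S-P-N-F-D: 7+9+16+9+1 = 42
The minimum is 40.
One optimal route: D → N → F → S → P → D (or its reverse).

Shortest round trip = 40 min.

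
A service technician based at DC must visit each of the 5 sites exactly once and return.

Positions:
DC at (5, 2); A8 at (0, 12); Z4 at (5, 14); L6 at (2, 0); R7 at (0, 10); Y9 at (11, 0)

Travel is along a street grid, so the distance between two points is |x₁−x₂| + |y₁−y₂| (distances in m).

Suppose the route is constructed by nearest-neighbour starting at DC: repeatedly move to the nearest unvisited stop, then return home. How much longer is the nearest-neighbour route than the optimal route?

From DC: L6=5, Y9=8, Z4=12, R7=13, A8=15 → choose L6 (5).
From L6: Y9=9, R7=12, A8=14, Z4=17 → choose Y9 (9).
From Y9: Z4=20, R7=21, A8=23 → choose Z4 (20).
From Z4: A8=7, R7=9 → choose A8 (7).
From A8: R7=2 → choose R7 (2).
NN route DC → L6 → Y9 → Z4 → A8 → R7 → DC costs 56.
Optimal: DC → Z4 → A8 → R7 → L6 → Y9 → DC costs 50 (by enumerating all 60 distinct tours).
Excess = 56 − 50 = 6.

6 m longer than the optimal tour.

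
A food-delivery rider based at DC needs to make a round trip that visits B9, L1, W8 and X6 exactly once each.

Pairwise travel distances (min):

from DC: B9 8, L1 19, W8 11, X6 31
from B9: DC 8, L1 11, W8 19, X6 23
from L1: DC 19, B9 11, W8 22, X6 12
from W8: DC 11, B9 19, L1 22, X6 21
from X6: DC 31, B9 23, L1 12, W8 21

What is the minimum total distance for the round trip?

With 4 stops there are 4!/2 = 12 distinct round trips (a route and its reverse cost the same).
DC-B9-L1-W8-X6-DC: 8+11+22+21+31 = 93
DC-B9-L1-X6-W8-DC: 8+11+12+21+11 = 63
DC-B9-W8-L1-X6-DC: 8+19+22+12+31 = 92
DC-B9-W8-X6-L1-DC: 8+19+21+12+19 = 79
DC-B9-X6-L1-W8-DC: 8+23+12+22+11 = 76
DC-B9-X6-W8-L1-DC: 8+23+21+22+19 = 93
DC-L1-B9-W8-X6-DC: 19+11+19+21+31 = 101
DC-L1-B9-X6-W8-DC: 19+11+23+21+11 = 85
DC-L1-W8-B9-X6-DC: 19+22+19+23+31 = 114
DC-L1-X6-B9-W8-DC: 19+12+23+19+11 = 84
DC-W8-B9-L1-X6-DC: 11+19+11+12+31 = 84
DC-W8-L1-B9-X6-DC: 11+22+11+23+31 = 98
The minimum is 63.
One optimal route: DC → B9 → L1 → X6 → W8 → DC (or its reverse).

63 min — the shortest possible round trip.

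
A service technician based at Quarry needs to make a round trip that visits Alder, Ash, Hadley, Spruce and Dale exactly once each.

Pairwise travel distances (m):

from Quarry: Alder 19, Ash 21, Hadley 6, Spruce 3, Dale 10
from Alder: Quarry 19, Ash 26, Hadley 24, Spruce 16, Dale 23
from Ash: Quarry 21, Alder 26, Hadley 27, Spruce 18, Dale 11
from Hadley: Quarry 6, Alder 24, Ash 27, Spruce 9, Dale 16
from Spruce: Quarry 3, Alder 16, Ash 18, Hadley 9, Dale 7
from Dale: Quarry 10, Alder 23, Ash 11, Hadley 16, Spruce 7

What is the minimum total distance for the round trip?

Quarry→Alder→Ash→Hadley→Spruce→Dale→Quarry: 19+26+27+9+7+10 = 98
Quarry→Alder→Ash→Hadley→Dale→Spruce→Quarry: 19+26+27+16+7+3 = 98
Quarry→Alder→Ash→Spruce→Hadley→Dale→Quarry: 19+26+18+9+16+10 = 98
Quarry→Alder→Ash→Spruce→Dale→Hadley→Quarry: 19+26+18+7+16+6 = 92
Quarry→Alder→Ash→Dale→Hadley→Spruce→Quarry: 19+26+11+16+9+3 = 84
Quarry→Alder→Ash→Dale→Spruce→Hadley→Quarry: 19+26+11+7+9+6 = 78
Quarry→Alder→Hadley→Ash→Spruce→Dale→Quarry: 19+24+27+18+7+10 = 105
Quarry→Alder→Hadley→Ash→Dale→Spruce→Quarry: 19+24+27+11+7+3 = 91
Quarry→Alder→Hadley→Spruce→Ash→Dale→Quarry: 19+24+9+18+11+10 = 91
Quarry→Alder→Hadley→Spruce→Dale→Ash→Quarry: 19+24+9+7+11+21 = 91
Quarry→Alder→Hadley→Dale→Ash→Spruce→Quarry: 19+24+16+11+18+3 = 91
Quarry→Alder→Hadley→Dale→Spruce→Ash→Quarry: 19+24+16+7+18+21 = 105
Quarry→Alder→Spruce→Ash→Hadley→Dale→Quarry: 19+16+18+27+16+10 = 106
Quarry→Alder→Spruce→Ash→Dale→Hadley→Quarry: 19+16+18+11+16+6 = 86
… (46 more)
Quarry→Hadley→Alder→Ash→Dale→Spruce→Quarry: 6+24+26+11+7+3 = 77  ← best
The minimum is 77.
One optimal route: Quarry → Hadley → Alder → Ash → Dale → Spruce → Quarry (or its reverse).

Shortest round trip = 77 m.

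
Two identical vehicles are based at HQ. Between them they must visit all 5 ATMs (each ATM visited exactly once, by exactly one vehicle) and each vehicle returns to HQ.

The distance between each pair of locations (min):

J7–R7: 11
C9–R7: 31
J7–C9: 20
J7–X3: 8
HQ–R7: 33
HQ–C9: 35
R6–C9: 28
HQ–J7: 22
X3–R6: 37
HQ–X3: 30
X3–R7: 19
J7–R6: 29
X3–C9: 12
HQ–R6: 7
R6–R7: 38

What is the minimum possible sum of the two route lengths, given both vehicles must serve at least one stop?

Minimum combined distance: 113 min.

Try each way of splitting the stops between the two vehicles (each non-empty) and, for each split, find the best tour for each vehicle:
  {J7} + {X3, R6, C9, R7}: 44 + 99 = 143
  {X3} + {J7, R6, C9, R7}: 60 + 99 = 159
  {J7, X3} + {R6, C9, R7}: 60 + 99 = 159
  {R6} + {J7, X3, C9, R7}: 14 + 99 = 113
  {J7, R6} + {X3, C9, R7}: 58 + 99 = 157
  {X3, R6} + {J7, C9, R7}: 74 + 99 = 173
  … (15 splits in total)
Best: vehicle 1 HQ → R6 → HQ = 14; vehicle 2 HQ → J7 → R7 → X3 → C9 → HQ = 99; combined 113.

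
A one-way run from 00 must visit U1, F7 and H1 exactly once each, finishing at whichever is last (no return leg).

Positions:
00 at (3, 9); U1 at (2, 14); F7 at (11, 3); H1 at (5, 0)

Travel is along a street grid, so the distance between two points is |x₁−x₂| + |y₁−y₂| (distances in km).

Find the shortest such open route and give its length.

Minimum one-way distance = 32 km.

There are 3! = 6 possible orderings.
00 - U1 - F7 - H1: 6+20+9 = 35
00 - U1 - H1 - F7: 6+17+9 = 32
00 - F7 - U1 - H1: 14+20+17 = 51
00 - F7 - H1 - U1: 14+9+17 = 40
00 - H1 - U1 - F7: 11+17+20 = 48
00 - H1 - F7 - U1: 11+9+20 = 40
The minimum is 32.
One shortest path: 00 → U1 → H1 → F7.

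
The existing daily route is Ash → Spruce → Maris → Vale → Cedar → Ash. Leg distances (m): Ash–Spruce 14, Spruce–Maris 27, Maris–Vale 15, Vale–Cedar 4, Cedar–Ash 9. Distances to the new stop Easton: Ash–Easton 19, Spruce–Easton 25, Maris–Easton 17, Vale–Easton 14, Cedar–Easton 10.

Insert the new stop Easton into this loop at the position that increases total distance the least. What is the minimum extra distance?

Minimum extra distance: 15 m, inserting Easton between Spruce and Maris.

Insertion cost between consecutive stops i–j is d(i,Easton) + d(Easton,j) − d(i,j):
  between Ash and Spruce: 19 + 25 − 14 = 30
  between Spruce and Maris: 25 + 17 − 27 = 15
  between Maris and Vale: 17 + 14 − 15 = 16
  between Vale and Cedar: 14 + 10 − 4 = 20
  between Cedar and Ash: 10 + 19 − 9 = 20
Cheapest insertion is between Spruce and Maris, adding 15.
New total = 69 + 15 = 84.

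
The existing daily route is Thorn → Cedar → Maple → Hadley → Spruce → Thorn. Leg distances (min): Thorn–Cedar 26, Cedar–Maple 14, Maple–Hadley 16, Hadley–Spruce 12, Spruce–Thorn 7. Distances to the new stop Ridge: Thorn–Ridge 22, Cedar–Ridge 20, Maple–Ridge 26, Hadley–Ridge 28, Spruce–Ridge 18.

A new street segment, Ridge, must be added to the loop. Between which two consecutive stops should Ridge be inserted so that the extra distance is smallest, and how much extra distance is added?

Insertion cost between consecutive stops i–j is d(i,Ridge) + d(Ridge,j) − d(i,j):
  between Thorn and Cedar: 22 + 20 − 26 = 16
  between Cedar and Maple: 20 + 26 − 14 = 32
  between Maple and Hadley: 26 + 28 − 16 = 38
  between Hadley and Spruce: 28 + 18 − 12 = 34
  between Spruce and Thorn: 18 + 22 − 7 = 33
Cheapest insertion is between Thorn and Cedar, adding 16.
New total = 75 + 16 = 91.

Adding 16 min by placing Ridge on the Thorn–Cedar leg.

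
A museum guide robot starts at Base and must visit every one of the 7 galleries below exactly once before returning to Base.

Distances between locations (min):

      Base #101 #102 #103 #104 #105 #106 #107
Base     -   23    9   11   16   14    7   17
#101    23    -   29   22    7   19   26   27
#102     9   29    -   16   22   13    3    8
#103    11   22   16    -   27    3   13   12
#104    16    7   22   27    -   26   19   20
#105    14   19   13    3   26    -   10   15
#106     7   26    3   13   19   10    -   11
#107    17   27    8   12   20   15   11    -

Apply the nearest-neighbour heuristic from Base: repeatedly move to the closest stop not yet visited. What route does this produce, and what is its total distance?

75 min along Base → #106 → #102 → #107 → #103 → #105 → #101 → #104 → Base.

At Base the remaining stops are #106 7, #102 9, #103 11, #105 14, #104 16, #107 17, #101 23; go to #106.
At #106 the remaining stops are #102 3, #105 10, #107 11, #103 13, #104 19, #101 26; go to #102.
At #102 the remaining stops are #107 8, #105 13, #103 16, #104 22, #101 29; go to #107.
At #107 the remaining stops are #103 12, #105 15, #104 20, #101 27; go to #103.
At #103 the remaining stops are #105 3, #101 22, #104 27; go to #105.
At #105 the remaining stops are #101 19, #104 26; go to #101.
At #101 the remaining stops are #104 7; go to #104.
Return #104→Base: 16.
Total = 7 + 3 + 8 + 12 + 3 + 19 + 7 + 16 = 75.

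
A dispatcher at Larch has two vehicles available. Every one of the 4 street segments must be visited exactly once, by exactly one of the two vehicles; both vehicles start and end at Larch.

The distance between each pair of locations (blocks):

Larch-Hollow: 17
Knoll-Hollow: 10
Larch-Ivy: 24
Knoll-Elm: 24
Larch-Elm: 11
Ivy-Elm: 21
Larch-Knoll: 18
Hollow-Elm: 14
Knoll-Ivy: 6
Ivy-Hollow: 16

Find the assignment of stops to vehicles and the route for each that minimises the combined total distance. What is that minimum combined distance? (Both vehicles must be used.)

Try each way of splitting the stops between the two vehicles (each non-empty) and, for each split, find the best tour for each vehicle:
  {Knoll} + {Ivy, Hollow, Elm}: 36 + 65 = 101
  {Ivy} + {Knoll, Hollow, Elm}: 48 + 53 = 101
  {Knoll, Ivy} + {Hollow, Elm}: 48 + 42 = 90
  {Hollow} + {Knoll, Ivy, Elm}: 34 + 56 = 90
  {Knoll, Hollow} + {Ivy, Elm}: 45 + 56 = 101
  {Ivy, Hollow} + {Knoll, Elm}: 57 + 53 = 110
  … (7 splits in total)
  {Knoll, Ivy, Hollow} + {Elm}: 57 + 22 = 79  ← best
Best: vehicle 1 Larch → Knoll → Ivy → Hollow → Larch = 57; vehicle 2 Larch → Elm → Larch = 22; combined 79.

Minimum combined distance: 79 blocks.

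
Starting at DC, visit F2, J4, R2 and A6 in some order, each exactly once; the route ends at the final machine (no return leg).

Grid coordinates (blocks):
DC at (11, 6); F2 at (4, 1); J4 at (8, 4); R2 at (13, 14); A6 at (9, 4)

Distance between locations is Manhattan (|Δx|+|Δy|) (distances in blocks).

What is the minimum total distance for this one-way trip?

There are 4! = 24 possible orderings.
DC → F2 → J4 → R2 → A6: 12+7+15+14 = 48
DC → F2 → J4 → A6 → R2: 12+7+1+14 = 34
DC → F2 → R2 → J4 → A6: 12+22+15+1 = 50
DC → F2 → R2 → A6 → J4: 12+22+14+1 = 49
DC → F2 → A6 → J4 → R2: 12+8+1+15 = 36
DC → F2 → A6 → R2 → J4: 12+8+14+15 = 49
DC → J4 → F2 → R2 → A6: 5+7+22+14 = 48
DC → J4 → F2 → A6 → R2: 5+7+8+14 = 34
DC → J4 → R2 → F2 → A6: 5+15+22+8 = 50
DC → J4 → R2 → A6 → F2: 5+15+14+8 = 42
DC → J4 → A6 → F2 → R2: 5+1+8+22 = 36
DC → J4 → A6 → R2 → F2: 5+1+14+22 = 42
DC → R2 → F2 → J4 → A6: 10+22+7+1 = 40
DC → R2 → F2 → A6 → J4: 10+22+8+1 = 41
… (10 more)
DC → R2 → A6 → J4 → F2: 10+14+1+7 = 32  ← best
The minimum is 32.
One shortest path: DC → R2 → A6 → J4 → F2.

Shortest open route: 32 blocks.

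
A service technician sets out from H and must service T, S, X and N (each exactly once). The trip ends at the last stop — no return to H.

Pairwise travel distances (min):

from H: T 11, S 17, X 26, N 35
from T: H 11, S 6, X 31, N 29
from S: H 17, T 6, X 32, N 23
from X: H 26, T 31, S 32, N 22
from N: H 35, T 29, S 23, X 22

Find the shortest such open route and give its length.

Minimum one-way distance = 62 min.

There are 4! = 24 possible orderings.
H → T → S → X → N: 11+6+32+22 = 71
H → T → S → N → X: 11+6+23+22 = 62
H → T → X → S → N: 11+31+32+23 = 97
H → T → X → N → S: 11+31+22+23 = 87
H → T → N → S → X: 11+29+23+32 = 95
H → T → N → X → S: 11+29+22+32 = 94
H → S → T → X → N: 17+6+31+22 = 76
H → S → T → N → X: 17+6+29+22 = 74
H → S → X → T → N: 17+32+31+29 = 109
H → S → X → N → T: 17+32+22+29 = 100
H → S → N → T → X: 17+23+29+31 = 100
H → S → N → X → T: 17+23+22+31 = 93
H → X → T → S → N: 26+31+6+23 = 86
H → X → T → N → S: 26+31+29+23 = 109
… (10 more)
The minimum is 62.
One shortest path: H → T → S → N → X.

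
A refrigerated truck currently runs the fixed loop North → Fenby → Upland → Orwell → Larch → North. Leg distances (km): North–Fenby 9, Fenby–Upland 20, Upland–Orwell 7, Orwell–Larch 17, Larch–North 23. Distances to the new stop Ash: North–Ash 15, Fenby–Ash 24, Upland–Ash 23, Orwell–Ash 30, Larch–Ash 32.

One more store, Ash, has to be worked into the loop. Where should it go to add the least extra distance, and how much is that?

Insertion cost between consecutive stops i–j is d(i,Ash) + d(Ash,j) − d(i,j):
  between North and Fenby: 15 + 24 − 9 = 30
  between Fenby and Upland: 24 + 23 − 20 = 27
  between Upland and Orwell: 23 + 30 − 7 = 46
  between Orwell and Larch: 30 + 32 − 17 = 45
  between Larch and North: 32 + 15 − 23 = 24
Cheapest insertion is between Larch and North, adding 24.
New total = 76 + 24 = 100.

+24 km — insert Ash between Larch and North.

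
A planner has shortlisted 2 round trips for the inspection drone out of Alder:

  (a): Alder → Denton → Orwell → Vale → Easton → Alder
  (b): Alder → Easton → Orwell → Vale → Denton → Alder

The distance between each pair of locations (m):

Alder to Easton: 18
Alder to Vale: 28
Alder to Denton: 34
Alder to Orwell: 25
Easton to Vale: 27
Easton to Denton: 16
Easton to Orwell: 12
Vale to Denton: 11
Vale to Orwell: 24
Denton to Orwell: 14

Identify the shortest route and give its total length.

(a): 34 + 14 + 24 + 27 + 18 = 117
(b): 18 + 12 + 24 + 11 + 34 = 99

Shortest is (b), total 99 m.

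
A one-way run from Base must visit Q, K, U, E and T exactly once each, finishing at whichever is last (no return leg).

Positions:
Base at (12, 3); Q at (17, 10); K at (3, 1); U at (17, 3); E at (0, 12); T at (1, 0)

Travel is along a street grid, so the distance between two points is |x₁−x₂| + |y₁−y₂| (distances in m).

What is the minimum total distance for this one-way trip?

Minimum one-way distance = 47 m.

There are 5! = 120 possible orderings.
Base→Q→K→U→E→T: 12+23+16+26+13 = 90
Base→Q→K→U→T→E: 12+23+16+19+13 = 83
Base→Q→K→E→U→T: 12+23+14+26+19 = 94
Base→Q→K→E→T→U: 12+23+14+13+19 = 81
Base→Q→K→T→U→E: 12+23+3+19+26 = 83
Base→Q→K→T→E→U: 12+23+3+13+26 = 77
Base→Q→U→K→E→T: 12+7+16+14+13 = 62
Base→Q→U→K→T→E: 12+7+16+3+13 = 51
Base→Q→U→E→K→T: 12+7+26+14+3 = 62
Base→Q→U→E→T→K: 12+7+26+13+3 = 61
Base→Q→U→T→K→E: 12+7+19+3+14 = 55
Base→Q→U→T→E→K: 12+7+19+13+14 = 65
Base→Q→E→K→U→T: 12+19+14+16+19 = 80
Base→Q→E→K→T→U: 12+19+14+3+19 = 67
… (106 more)
Base→U→Q→E→T→K: 5+7+19+13+3 = 47  ← best
The minimum is 47.
One shortest path: Base → U → Q → E → T → K.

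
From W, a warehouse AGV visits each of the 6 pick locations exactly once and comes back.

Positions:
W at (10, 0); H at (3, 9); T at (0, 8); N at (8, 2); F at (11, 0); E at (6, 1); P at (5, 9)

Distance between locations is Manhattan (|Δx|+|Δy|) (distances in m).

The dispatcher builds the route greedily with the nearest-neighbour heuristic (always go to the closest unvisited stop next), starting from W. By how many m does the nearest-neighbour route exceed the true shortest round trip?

2 m longer than the optimal tour.

From W: F=1, N=4, E=5, P=14, H=16, T=18 → choose F (1).
From F: N=5, E=6, P=15, H=17, T=19 → choose N (5).
From N: E=3, P=10, H=12, T=14 → choose E (3).
From E: P=9, H=11, T=13 → choose P (9).
From P: H=2, T=6 → choose H (2).
From H: T=4 → choose T (4).
NN route W → F → N → E → P → H → T → W costs 42.
Optimal: W → N → T → H → P → E → F → W costs 40 (by enumerating all 360 distinct tours).
Excess = 42 − 40 = 2.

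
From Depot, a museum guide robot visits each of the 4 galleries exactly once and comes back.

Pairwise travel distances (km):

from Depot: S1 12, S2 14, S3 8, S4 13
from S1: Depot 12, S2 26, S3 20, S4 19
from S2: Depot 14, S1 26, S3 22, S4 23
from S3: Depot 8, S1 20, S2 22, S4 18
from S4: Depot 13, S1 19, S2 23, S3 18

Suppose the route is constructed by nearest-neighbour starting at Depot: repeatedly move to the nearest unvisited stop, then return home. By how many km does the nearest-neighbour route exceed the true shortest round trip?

1 km longer than the optimal tour.

Depot: S3=8, S1=12, S4=13, S2=14 ⇒ S3
S3: S4=18, S1=20, S2=22 ⇒ S4
S4: S1=19, S2=23 ⇒ S1
S1: S2=26 ⇒ S2
NN route Depot → S3 → S4 → S1 → S2 → Depot costs 85.
Optimal: Depot → S1 → S4 → S2 → S3 → Depot costs 84 (by enumerating all 12 distinct tours).
Excess = 85 − 84 = 1.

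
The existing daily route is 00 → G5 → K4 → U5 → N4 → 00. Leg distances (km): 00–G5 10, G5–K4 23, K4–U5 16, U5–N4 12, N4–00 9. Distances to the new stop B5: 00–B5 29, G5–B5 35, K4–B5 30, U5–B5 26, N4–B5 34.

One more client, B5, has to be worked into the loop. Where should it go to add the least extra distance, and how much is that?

Minimum extra distance: 40 km, inserting B5 between K4 and U5.

Insertion cost between consecutive stops i–j is d(i,B5) + d(B5,j) − d(i,j):
  between 00 and G5: 29 + 35 − 10 = 54
  between G5 and K4: 35 + 30 − 23 = 42
  between K4 and U5: 30 + 26 − 16 = 40
  between U5 and N4: 26 + 34 − 12 = 48
  between N4 and 00: 34 + 29 − 9 = 54
Cheapest insertion is between K4 and U5, adding 40.
New total = 70 + 40 = 110.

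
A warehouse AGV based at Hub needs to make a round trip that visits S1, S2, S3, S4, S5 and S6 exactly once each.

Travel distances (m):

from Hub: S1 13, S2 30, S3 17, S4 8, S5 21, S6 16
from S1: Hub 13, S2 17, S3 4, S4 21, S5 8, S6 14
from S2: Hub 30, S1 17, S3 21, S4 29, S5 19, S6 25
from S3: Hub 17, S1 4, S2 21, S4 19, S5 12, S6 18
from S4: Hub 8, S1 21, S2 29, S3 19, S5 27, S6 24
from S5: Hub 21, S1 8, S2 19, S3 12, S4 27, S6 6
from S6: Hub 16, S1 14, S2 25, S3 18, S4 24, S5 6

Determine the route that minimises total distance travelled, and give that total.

There are 360 distinct closed tours to check (reversals are equivalent).
Hub - S1 - S2 - S3 - S4 - S5 - S6 - Hub: 13+17+21+19+27+6+16 = 119
Hub - S1 - S2 - S3 - S4 - S6 - S5 - Hub: 13+17+21+19+24+6+21 = 121
Hub - S1 - S2 - S3 - S5 - S4 - S6 - Hub: 13+17+21+12+27+24+16 = 130
Hub - S1 - S2 - S3 - S5 - S6 - S4 - Hub: 13+17+21+12+6+24+8 = 101
Hub - S1 - S2 - S3 - S6 - S4 - S5 - Hub: 13+17+21+18+24+27+21 = 141
Hub - S1 - S2 - S3 - S6 - S5 - S4 - Hub: 13+17+21+18+6+27+8 = 110
Hub - S1 - S2 - S4 - S3 - S5 - S6 - Hub: 13+17+29+19+12+6+16 = 112
Hub - S1 - S2 - S4 - S3 - S6 - S5 - Hub: 13+17+29+19+18+6+21 = 123
… (352 more)
Hub - S4 - S3 - S1 - S2 - S5 - S6 - Hub: 8+19+4+17+19+6+16 = 89  ← best
The minimum is 89.
One optimal route: Hub → S4 → S3 → S1 → S2 → S5 → S6 → Hub (or its reverse).

Shortest round trip = 89 m.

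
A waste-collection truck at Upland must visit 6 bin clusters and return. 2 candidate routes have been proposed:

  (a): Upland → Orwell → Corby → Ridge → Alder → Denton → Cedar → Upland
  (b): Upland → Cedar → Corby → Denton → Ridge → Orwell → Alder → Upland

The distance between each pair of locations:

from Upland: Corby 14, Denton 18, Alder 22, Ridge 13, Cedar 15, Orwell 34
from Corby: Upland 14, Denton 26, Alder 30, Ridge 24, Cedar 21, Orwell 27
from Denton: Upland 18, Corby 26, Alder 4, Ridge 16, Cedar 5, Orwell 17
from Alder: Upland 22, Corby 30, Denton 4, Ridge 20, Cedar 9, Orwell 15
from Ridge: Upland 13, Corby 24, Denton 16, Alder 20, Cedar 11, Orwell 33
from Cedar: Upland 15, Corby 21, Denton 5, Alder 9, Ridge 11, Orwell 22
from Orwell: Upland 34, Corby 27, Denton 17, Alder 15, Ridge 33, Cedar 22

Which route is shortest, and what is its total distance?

129 — (a) is the shortest.

(a): 34 + 27 + 24 + 20 + 4 + 5 + 15 = 129
(b): 15 + 21 + 26 + 16 + 33 + 15 + 22 = 148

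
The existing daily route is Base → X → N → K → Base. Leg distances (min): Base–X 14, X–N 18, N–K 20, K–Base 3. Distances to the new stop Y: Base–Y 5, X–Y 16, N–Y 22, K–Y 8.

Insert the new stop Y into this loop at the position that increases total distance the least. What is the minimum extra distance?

+7 min — insert Y between Base and X.

Insertion cost between consecutive stops i–j is d(i,Y) + d(Y,j) − d(i,j):
  between Base and X: 5 + 16 − 14 = 7
  between X and N: 16 + 22 − 18 = 20
  between N and K: 22 + 8 − 20 = 10
  between K and Base: 8 + 5 − 3 = 10
Cheapest insertion is between Base and X, adding 7.
New total = 55 + 7 = 62.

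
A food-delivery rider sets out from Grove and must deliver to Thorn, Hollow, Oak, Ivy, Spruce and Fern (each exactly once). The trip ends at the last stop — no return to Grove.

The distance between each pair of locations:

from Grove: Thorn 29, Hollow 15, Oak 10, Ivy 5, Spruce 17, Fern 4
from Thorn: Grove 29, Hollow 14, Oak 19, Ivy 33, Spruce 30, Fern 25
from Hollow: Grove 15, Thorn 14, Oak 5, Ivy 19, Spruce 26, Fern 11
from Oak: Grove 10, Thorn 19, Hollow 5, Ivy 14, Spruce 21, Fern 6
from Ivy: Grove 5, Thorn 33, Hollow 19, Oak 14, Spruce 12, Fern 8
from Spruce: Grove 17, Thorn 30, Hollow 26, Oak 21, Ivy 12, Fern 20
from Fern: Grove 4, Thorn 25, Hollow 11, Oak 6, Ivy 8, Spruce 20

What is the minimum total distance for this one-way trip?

Minimum one-way distance = 62.

There are 6! = 720 possible orderings.
Grove→Thorn→Hollow→Oak→Ivy→Spruce→Fern: 29+14+5+14+12+20 = 94
Grove→Thorn→Hollow→Oak→Ivy→Fern→Spruce: 29+14+5+14+8+20 = 90
Grove→Thorn→Hollow→Oak→Spruce→Ivy→Fern: 29+14+5+21+12+8 = 89
Grove→Thorn→Hollow→Oak→Spruce→Fern→Ivy: 29+14+5+21+20+8 = 97
Grove→Thorn→Hollow→Oak→Fern→Ivy→Spruce: 29+14+5+6+8+12 = 74
Grove→Thorn→Hollow→Oak→Fern→Spruce→Ivy: 29+14+5+6+20+12 = 86
Grove→Thorn→Hollow→Ivy→Oak→Spruce→Fern: 29+14+19+14+21+20 = 117
Grove→Thorn→Hollow→Ivy→Oak→Fern→Spruce: 29+14+19+14+6+20 = 102
… (712 more)
Grove→Ivy→Spruce→Fern→Oak→Hollow→Thorn: 5+12+20+6+5+14 = 62  ← best
The minimum is 62.
One shortest path: Grove → Ivy → Spruce → Fern → Oak → Hollow → Thorn.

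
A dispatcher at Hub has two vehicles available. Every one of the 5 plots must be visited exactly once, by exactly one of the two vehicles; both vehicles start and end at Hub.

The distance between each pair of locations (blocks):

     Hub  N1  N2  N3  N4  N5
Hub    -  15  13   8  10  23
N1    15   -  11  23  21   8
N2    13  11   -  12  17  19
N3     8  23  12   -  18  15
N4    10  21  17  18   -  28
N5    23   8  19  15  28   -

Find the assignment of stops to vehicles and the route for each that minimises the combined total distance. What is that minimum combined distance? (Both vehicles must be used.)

Try each way of splitting the stops between the two vehicles (each non-empty) and, for each split, find the best tour for each vehicle:
  {N1} + {N2, N3, N4, N5}: 30 + 69 = 99
  {N2} + {N1, N3, N4, N5}: 26 + 62 = 88
  {N1, N2} + {N3, N4, N5}: 39 + 61 = 100
  {N3} + {N1, N2, N4, N5}: 16 + 69 = 85
  {N1, N3} + {N2, N4, N5}: 46 + 69 = 115
  {N2, N3} + {N1, N4, N5}: 33 + 61 = 94
  … (15 splits in total)
  {N4} + {N1, N2, N3, N5}: 20 + 55 = 75  ← best
Best: vehicle 1 Hub → N4 → Hub = 20; vehicle 2 Hub → N2 → N1 → N5 → N3 → Hub = 55; combined 75.

Minimum combined distance: 75 blocks.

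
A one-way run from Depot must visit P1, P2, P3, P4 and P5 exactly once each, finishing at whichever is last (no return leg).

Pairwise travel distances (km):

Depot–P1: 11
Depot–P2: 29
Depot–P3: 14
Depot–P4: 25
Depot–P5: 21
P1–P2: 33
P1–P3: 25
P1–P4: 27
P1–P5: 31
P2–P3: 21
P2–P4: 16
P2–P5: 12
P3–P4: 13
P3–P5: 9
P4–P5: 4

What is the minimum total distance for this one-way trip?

Minimum one-way distance = 65 km.

There are 5! = 120 possible orderings.
Depot → P1 → P2 → P3 → P4 → P5: 11+33+21+13+4 = 82
Depot → P1 → P2 → P3 → P5 → P4: 11+33+21+9+4 = 78
Depot → P1 → P2 → P4 → P3 → P5: 11+33+16+13+9 = 82
Depot → P1 → P2 → P4 → P5 → P3: 11+33+16+4+9 = 73
Depot → P1 → P2 → P5 → P3 → P4: 11+33+12+9+13 = 78
Depot → P1 → P2 → P5 → P4 → P3: 11+33+12+4+13 = 73
Depot → P1 → P3 → P2 → P4 → P5: 11+25+21+16+4 = 77
Depot → P1 → P3 → P2 → P5 → P4: 11+25+21+12+4 = 73
Depot → P1 → P3 → P4 → P2 → P5: 11+25+13+16+12 = 77
Depot → P1 → P3 → P4 → P5 → P2: 11+25+13+4+12 = 65
Depot → P1 → P3 → P5 → P2 → P4: 11+25+9+12+16 = 73
Depot → P1 → P3 → P5 → P4 → P2: 11+25+9+4+16 = 65
Depot → P1 → P4 → P2 → P3 → P5: 11+27+16+21+9 = 84
Depot → P1 → P4 → P2 → P5 → P3: 11+27+16+12+9 = 75
… (106 more)
The minimum is 65.
One shortest path: Depot → P1 → P3 → P4 → P5 → P2.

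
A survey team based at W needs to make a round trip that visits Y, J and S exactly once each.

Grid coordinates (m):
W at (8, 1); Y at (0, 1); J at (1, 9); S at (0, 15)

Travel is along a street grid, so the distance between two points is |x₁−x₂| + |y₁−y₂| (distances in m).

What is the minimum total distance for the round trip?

W - Y - J - S - W: 8+9+7+22 = 46
W - Y - S - J - W: 8+14+7+15 = 44
W - J - Y - S - W: 15+9+14+22 = 60
The minimum is 44.
One optimal route: W → Y → S → J → W (or its reverse).

44 m — the shortest possible round trip.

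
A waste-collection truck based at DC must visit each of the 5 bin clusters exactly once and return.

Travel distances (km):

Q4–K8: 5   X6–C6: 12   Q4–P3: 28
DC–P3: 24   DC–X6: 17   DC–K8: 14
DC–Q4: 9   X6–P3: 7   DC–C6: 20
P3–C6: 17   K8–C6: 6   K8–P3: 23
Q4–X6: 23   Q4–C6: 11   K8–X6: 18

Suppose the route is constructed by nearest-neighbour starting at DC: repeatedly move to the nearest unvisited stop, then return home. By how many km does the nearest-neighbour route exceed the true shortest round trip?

From DC: Q4=9, K8=14, X6=17, C6=20, P3=24 → choose Q4 (9).
From Q4: K8=5, C6=11, X6=23, P3=28 → choose K8 (5).
From K8: C6=6, X6=18, P3=23 → choose C6 (6).
From C6: X6=12, P3=17 → choose X6 (12).
From X6: P3=7 → choose P3 (7).
NN route DC → Q4 → K8 → C6 → X6 → P3 → DC costs 63.
Optimal: DC → Q4 → K8 → C6 → P3 → X6 → DC costs 61 (by enumerating all 60 distinct tours).
Excess = 63 − 61 = 2.

The nearest-neighbour route is 2 km longer than optimal.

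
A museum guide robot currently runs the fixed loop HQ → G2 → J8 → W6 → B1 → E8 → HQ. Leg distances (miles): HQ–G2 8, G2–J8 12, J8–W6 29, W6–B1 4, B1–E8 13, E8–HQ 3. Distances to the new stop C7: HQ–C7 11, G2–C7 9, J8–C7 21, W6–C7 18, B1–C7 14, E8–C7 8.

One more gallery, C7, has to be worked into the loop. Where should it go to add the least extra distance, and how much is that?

Insertion cost between consecutive stops i–j is d(i,C7) + d(C7,j) − d(i,j):
  between HQ and G2: 11 + 9 − 8 = 12
  between G2 and J8: 9 + 21 − 12 = 18
  between J8 and W6: 21 + 18 − 29 = 10
  between W6 and B1: 18 + 14 − 4 = 28
  between B1 and E8: 14 + 8 − 13 = 9
  between E8 and HQ: 8 + 11 − 3 = 16
Cheapest insertion is between B1 and E8, adding 9.
New total = 69 + 9 = 78.

+9 miles — insert C7 between B1 and E8.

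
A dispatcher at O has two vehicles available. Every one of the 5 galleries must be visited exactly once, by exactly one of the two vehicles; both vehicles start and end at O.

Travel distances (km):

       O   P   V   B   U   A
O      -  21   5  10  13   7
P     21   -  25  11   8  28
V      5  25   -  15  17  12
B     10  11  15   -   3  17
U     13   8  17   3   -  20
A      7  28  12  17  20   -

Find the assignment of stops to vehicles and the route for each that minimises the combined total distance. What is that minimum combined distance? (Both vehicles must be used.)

Minimum combined distance: 65 km.

Try each way of splitting the stops between the two vehicles (each non-empty) and, for each split, find the best tour for each vehicle:
  {P} + {V, B, U, A}: 42 + 49 = 91
  {V} + {P, B, U, A}: 10 + 56 = 66
  {P, V} + {B, U, A}: 51 + 40 = 91
  {B} + {P, V, U, A}: 20 + 65 = 85
  {P, B} + {V, U, A}: 42 + 49 = 91
  {V, B} + {P, U, A}: 30 + 56 = 86
  … (15 splits in total)
  {P, V, B, U} + {A}: 51 + 14 = 65  ← best
Best: vehicle 1 O → V → P → U → B → O = 51; vehicle 2 O → A → O = 14; combined 65.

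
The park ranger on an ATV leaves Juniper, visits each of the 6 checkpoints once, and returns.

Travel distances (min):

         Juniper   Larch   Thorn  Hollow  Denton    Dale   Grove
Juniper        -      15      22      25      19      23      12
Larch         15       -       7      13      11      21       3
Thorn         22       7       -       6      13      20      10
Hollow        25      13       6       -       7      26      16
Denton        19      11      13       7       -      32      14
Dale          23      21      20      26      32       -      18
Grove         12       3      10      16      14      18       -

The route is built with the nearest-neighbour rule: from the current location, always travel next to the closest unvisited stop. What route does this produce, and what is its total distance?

Total distance 90 min via the nearest-neighbour route Juniper → Grove → Larch → Thorn → Hollow → Denton → Dale → Juniper.

Juniper → [Grove:12 / Larch:15 / Denton:19 / Thorn:22 / Dale:23 / Hollow:25] → Grove (12)
Grove → [Larch:3 / Thorn:10 / Denton:14 / Hollow:16 / Dale:18] → Larch (3)
Larch → [Thorn:7 / Denton:11 / Hollow:13 / Dale:21] → Thorn (7)
Thorn → [Hollow:6 / Denton:13 / Dale:20] → Hollow (6)
Hollow → [Denton:7 / Dale:26] → Denton (7)
Denton → [Dale:32] → Dale (32)
Return Dale→Juniper: 23.
Total = 12 + 3 + 7 + 6 + 7 + 32 + 23 = 90.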